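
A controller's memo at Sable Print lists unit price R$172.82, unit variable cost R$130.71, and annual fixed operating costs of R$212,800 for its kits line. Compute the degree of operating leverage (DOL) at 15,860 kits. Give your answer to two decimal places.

1.47

Total contribution margin = 15,860 × R$42.11 = R$667,864.60.
Subtracting fixed costs: EBIT = R$667,864.60 − R$212,800 = R$455,064.60.
So DOL = total CM / EBIT = R$667,864.60 / R$455,064.60 = 1.4676.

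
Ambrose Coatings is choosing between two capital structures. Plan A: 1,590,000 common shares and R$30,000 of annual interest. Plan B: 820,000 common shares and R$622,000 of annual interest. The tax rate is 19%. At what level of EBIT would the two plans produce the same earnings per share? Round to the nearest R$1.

Set EPS_A = EPS_B: (EBIT − R$30,000)(1 − 0.19) ÷ 1,590,000 = (EBIT − R$622,000)(1 − 0.19) ÷ 820,000.
The (1 − t) factor cancels: (EBIT − 30,000) × 820,000 = (EBIT − 622,000) × 1,590,000.
EBIT × (1,590,000 − 820,000) = 622,000 × 1,590,000 − 30,000 × 820,000 = 964,380,000,000, so EBIT = 964,380,000,000 ÷ 770,000 = 1,252,441.56.

R$1,252,442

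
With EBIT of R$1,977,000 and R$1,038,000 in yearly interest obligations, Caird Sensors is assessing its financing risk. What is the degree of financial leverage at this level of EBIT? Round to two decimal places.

2.11

Annual interest charges come to R$1,038,000.00.
Degree of financial leverage = EBIT / (EBIT − interest) = R$1,977,000 / R$939,000.00 = 2.1054.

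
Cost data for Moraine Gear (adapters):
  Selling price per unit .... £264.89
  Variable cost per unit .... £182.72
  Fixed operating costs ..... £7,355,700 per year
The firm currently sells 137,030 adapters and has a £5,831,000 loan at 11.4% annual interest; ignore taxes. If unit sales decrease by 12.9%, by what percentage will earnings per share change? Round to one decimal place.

-44.8%

Contribution at this volume is 137,030 × £82.17 = £11,259,755.10.
EBIT = £11,259,755.10 − £7,355,700 = £3,904,055.10.
Interest = £664,734.00, so EBIT − I = £3,239,321.10.
DCL = total CM / (EBIT − I) = £11,259,755.10 / £3,239,321.10 = 3.4760.
%ΔEPS = DCL × %ΔSales = 3.4760 × -12.9% = -44.8%.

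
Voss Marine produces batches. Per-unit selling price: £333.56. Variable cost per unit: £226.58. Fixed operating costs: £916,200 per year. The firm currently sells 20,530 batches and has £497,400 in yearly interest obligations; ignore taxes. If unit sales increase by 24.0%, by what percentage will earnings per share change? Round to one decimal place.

At 20,530 units, contribution = 20,530 × £106.98 = £2,196,299.40.
Subtracting fixed costs: EBIT = £2,196,299.40 − £916,200 = £1,280,099.40.
Interest = £497,400.00, so EBIT − I = £782,699.40.
DCL = total CM / (EBIT − I) = £2,196,299.40 / £782,699.40 = 2.8061.
EPS therefore changes by 2.8061 × (+24.0%) = +67.3%.

+67.3%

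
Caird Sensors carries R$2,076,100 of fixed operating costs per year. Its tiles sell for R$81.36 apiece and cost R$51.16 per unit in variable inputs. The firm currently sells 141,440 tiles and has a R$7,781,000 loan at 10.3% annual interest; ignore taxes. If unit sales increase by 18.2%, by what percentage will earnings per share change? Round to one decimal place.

Total contribution margin = 141,440 × R$30.20 = R$4,271,488.00.
EBIT = R$4,271,488.00 − R$2,076,100 = R$2,195,388.00.
Interest = R$801,443.00, so EBIT − I = R$1,393,945.00.
Degree of combined leverage = contribution ÷ (EBIT − I) = R$4,271,488.00 ÷ R$1,393,945.00 = 3.0643.
%ΔEPS = DCL × %ΔSales = 3.0643 × +18.2% = +55.8%.

+55.8%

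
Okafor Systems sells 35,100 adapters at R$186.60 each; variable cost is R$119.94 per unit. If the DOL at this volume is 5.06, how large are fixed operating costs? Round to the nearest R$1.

R$1,877,362

Total contribution margin = 35,100 × R$66.66 = R$2,339,766.00.
Since DOL = CM ÷ EBIT, EBIT = R$2,339,766.00 ÷ 5.06 = R$462,404.35.
And FC = contribution − EBIT = R$2,339,766.00 − R$462,404.35 = R$1,877,362.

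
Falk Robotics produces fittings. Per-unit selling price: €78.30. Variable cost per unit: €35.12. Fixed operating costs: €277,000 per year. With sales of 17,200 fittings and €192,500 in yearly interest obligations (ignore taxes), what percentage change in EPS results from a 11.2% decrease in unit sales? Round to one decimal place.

-30.4%

Contribution at this volume is 17,200 × €43.18 = €742,696.00.
Subtracting fixed costs: EBIT = €742,696.00 − €277,000 = €465,696.00.
After interest of €192,500.00, pre-tax earnings = €273,196.00.
DCL = total CM / (EBIT − I) = €742,696.00 / €273,196.00 = 2.7185.
%ΔEPS = DCL × %ΔSales = 2.7185 × -11.2% = -30.4%.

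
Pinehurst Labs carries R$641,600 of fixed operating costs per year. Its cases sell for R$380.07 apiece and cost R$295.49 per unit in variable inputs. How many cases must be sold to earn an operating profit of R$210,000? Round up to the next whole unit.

Unit CM = price − variable cost = R$380.07 − R$295.49 = R$84.58.
Units = (FC + target) / CM = (R$641,600 + R$210,000) / R$84.58 = 10,068.57, so 10,069 cases.

10,069 cases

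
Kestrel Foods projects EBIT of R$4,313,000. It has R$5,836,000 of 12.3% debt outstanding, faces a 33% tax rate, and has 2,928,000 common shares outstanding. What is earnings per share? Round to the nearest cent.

R$0.82

Pre-tax income = R$4,313,000 − R$717,828.00 = R$3,595,172.00.
After tax at 33%: net income = R$3,595,172.00 × 0.67 = R$2,408,765.24.
Per share: R$2,408,765.24 / 2,928,000 shares = R$0.82.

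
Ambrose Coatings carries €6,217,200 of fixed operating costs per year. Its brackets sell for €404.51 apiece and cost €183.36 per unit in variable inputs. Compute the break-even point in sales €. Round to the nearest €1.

€11,372,008

Contribution margin per unit = €404.51 − €183.36 = €221.15, a CM ratio of €221.15 ÷ €404.51 = 0.5467.
Break-even revenue = fixed costs × price ÷ CM = €6,217,200 × €404.51 ÷ €221.15 = €11,372,008.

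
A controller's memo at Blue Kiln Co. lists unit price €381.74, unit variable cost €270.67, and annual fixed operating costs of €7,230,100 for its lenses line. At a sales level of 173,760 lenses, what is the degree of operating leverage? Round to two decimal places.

At 173,760 units, contribution = 173,760 × €111.07 = €19,299,523.20.
Subtracting fixed costs: EBIT = €19,299,523.20 − €7,230,100 = €12,069,423.20.
So DOL = total CM / EBIT = €19,299,523.20 / €12,069,423.20 = 1.5990.

1.60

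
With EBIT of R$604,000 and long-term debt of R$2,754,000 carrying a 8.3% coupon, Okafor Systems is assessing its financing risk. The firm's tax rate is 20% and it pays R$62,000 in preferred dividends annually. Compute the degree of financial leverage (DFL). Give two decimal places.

Annual interest charges come to R$228,582.00.
Preferred dividends grossed up pre-tax: R$62,000 / (1 − 0.20) = R$77,500.00.
DFL = EBIT ÷ [EBIT − I − D_p/(1−t)] = R$604,000 ÷ [R$604,000 − R$228,582.00 − R$77,500.00] = R$604,000 ÷ R$297,918.00 = 2.0274.

2.03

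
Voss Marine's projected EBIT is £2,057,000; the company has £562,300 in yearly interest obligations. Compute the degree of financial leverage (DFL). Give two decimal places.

1.38

Annual interest charges come to £562,300.00.
DFL = EBIT ÷ (EBIT − I) = £2,057,000 ÷ (£2,057,000 − £562,300.00) = £2,057,000 ÷ £1,494,700.00 = 1.3762.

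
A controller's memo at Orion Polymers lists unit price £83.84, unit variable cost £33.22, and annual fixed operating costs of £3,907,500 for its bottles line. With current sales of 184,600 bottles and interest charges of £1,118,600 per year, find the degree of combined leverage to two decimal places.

2.16

At 184,600 units, contribution = 184,600 × £50.62 = £9,344,452.00.
EBIT = £9,344,452.00 − £3,907,500 = £5,436,952.00. Interest = £1,118,600.00, so EBIT − I = £4,318,352.00.
Degree of total leverage = total CM / (EBIT − interest) = £9,344,452.00 / £4,318,352.00 = 2.1639.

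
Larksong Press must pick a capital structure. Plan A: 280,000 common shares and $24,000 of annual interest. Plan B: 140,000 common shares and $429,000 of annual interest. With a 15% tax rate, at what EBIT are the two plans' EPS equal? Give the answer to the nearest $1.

At indifference, (EBIT − 24,000)(1 − t)/280,000 = (EBIT − 429,000)(1 − t)/140,000.
Cancelling (1 − t) and cross-multiplying: 140,000·(EBIT − 24,000) = 280,000·(EBIT − 429,000).
Solving, EBIT = (429,000·280,000 − 24,000·140,000) / (280,000 − 140,000) = 116,760,000,000 / 140,000 = 834,000.00.

$834,000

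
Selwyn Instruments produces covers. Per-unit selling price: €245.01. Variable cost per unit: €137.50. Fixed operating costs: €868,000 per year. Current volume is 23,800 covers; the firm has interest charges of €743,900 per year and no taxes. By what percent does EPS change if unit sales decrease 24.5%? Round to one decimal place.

Total contribution margin = 23,800 × €107.51 = €2,558,738.00.
Subtracting fixed costs: EBIT = €2,558,738.00 − €868,000 = €1,690,738.00.
After interest of €743,900.00, pre-tax earnings = €946,838.00.
DCL = total CM / (EBIT − I) = €2,558,738.00 / €946,838.00 = 2.7024.
%ΔEPS = DCL × %ΔSales = 2.7024 × -24.5% = -66.2%.

-66.2%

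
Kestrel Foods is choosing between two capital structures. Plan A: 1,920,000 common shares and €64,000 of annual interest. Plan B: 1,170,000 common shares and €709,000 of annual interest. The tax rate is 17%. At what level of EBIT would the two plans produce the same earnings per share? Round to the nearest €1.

Set EPS_A = EPS_B: (EBIT − €64,000)(1 − 0.17) ÷ 1,920,000 = (EBIT − €709,000)(1 − 0.17) ÷ 1,170,000.
Cancelling (1 − t) and cross-multiplying: 1,170,000·(EBIT − 64,000) = 1,920,000·(EBIT − 709,000).
Solving, EBIT = (709,000·1,920,000 − 64,000·1,170,000) / (1,920,000 − 1,170,000) = 1,286,400,000,000 / 750,000 = 1,715,200.00.

€1,715,200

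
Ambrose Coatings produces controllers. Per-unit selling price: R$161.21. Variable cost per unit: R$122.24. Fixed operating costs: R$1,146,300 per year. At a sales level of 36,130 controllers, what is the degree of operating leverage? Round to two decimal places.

5.38

Total contribution margin = 36,130 × R$38.97 = R$1,407,986.10.
Subtracting fixed costs: EBIT = R$1,407,986.10 − R$1,146,300 = R$261,686.10.
Degree of operating leverage = R$1,407,986.10 / R$261,686.10 = 5.3804.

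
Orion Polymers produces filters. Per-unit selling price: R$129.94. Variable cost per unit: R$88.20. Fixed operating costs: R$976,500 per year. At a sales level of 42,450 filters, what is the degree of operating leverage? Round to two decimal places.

Contribution at this volume is 42,450 × R$41.74 = R$1,771,863.00.
Subtracting fixed costs: EBIT = R$1,771,863.00 − R$976,500 = R$795,363.00.
So DOL = total CM / EBIT = R$1,771,863.00 / R$795,363.00 = 2.2277.

2.23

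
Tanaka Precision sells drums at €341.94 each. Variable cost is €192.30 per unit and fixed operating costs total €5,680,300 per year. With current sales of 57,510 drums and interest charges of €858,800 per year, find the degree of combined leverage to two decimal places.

At 57,510 units, contribution = 57,510 × €149.64 = €8,605,796.40.
Subtracting fixed costs: EBIT = €8,605,796.40 − €5,680,300 = €2,925,496.40. Interest = €858,800.00.
DOL = €8,605,796.40 ÷ €2,925,496.40 = 2.9417; DFL = €2,925,496.40 ÷ €2,066,696.40 = 1.4155.
Combined leverage = 2.9417 × 1.4155 = 4.1640.

4.16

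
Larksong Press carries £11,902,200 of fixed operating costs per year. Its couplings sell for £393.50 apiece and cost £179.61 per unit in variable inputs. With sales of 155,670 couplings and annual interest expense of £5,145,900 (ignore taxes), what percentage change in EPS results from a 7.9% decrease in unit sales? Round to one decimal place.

At 155,670 units, contribution = 155,670 × £213.89 = £33,296,256.30.
EBIT = £33,296,256.30 − £11,902,200 = £21,394,056.30.
Interest = £5,145,900.00, so EBIT − I = £16,248,156.30.
DCL = total CM / (EBIT − I) = £33,296,256.30 / £16,248,156.30 = 2.0492.
%ΔEPS = DCL × %ΔSales = 2.0492 × -7.9% = -16.2%.

-16.2%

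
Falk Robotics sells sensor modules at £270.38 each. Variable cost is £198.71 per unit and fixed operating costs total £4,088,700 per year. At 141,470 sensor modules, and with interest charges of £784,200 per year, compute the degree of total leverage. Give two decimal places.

1.93

At 141,470 units, contribution = 141,470 × £71.67 = £10,139,154.90.
Subtracting fixed costs: EBIT = £10,139,154.90 − £4,088,700 = £6,050,454.90. Interest = £784,200.00.
DOL = £10,139,154.90 ÷ £6,050,454.90 = 1.6758; DFL = £6,050,454.90 ÷ £5,266,254.90 = 1.1489.
DCL = DOL × DFL = 1.6758 × 1.1489 = 1.9253.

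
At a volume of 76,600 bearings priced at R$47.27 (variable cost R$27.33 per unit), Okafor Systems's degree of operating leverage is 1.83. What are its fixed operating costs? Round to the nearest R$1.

Contribution at this volume is 76,600 × R$19.94 = R$1,527,404.00.
DOL = contribution / EBIT, so EBIT = R$1,527,404.00 / 1.83 = R$834,646.99.
And FC = contribution − EBIT = R$1,527,404.00 − R$834,646.99 = R$692,757.

R$692,757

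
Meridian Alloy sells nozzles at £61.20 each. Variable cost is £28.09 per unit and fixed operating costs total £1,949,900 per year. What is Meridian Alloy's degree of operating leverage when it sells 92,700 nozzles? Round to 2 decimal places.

2.74

At 92,700 units, contribution = 92,700 × £33.11 = £3,069,297.00.
EBIT = £3,069,297.00 − £1,949,900 = £1,119,397.00.
Degree of operating leverage = £3,069,297.00 / £1,119,397.00 = 2.7419.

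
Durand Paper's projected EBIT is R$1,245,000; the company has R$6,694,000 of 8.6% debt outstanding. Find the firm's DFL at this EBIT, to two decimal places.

Interest = R$575,684.00.
Degree of financial leverage = EBIT / (EBIT − interest) = R$1,245,000 / R$669,316.00 = 1.8601.

1.86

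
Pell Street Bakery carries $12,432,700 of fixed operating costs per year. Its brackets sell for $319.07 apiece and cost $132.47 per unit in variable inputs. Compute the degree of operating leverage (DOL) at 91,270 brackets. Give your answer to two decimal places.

3.70

Total contribution margin = 91,270 × $186.60 = $17,030,982.00.
EBIT = $17,030,982.00 − $12,432,700 = $4,598,282.00.
Degree of operating leverage = $17,030,982.00 / $4,598,282.00 = 3.7038.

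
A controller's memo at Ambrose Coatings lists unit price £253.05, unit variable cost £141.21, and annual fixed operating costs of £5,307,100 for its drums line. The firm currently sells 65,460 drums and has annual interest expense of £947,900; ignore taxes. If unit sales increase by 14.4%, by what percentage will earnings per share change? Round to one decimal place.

Total contribution margin = 65,460 × £111.84 = £7,321,046.40.
Subtracting fixed costs: EBIT = £7,321,046.40 − £5,307,100 = £2,013,946.40.
After interest of £947,900.00, pre-tax earnings = £1,066,046.40.
DCL = total CM / (EBIT − I) = £7,321,046.40 / £1,066,046.40 = 6.8675.
EPS therefore changes by 6.8675 × (+14.4%) = +98.9%.

+98.9%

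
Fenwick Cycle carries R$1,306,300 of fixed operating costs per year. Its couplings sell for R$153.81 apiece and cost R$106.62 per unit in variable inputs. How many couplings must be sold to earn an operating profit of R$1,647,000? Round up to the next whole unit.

Contribution margin per unit = R$153.81 − R$106.62 = R$47.19.
Need Q such that Q × R$47.19 − R$1,306,300 = R$1,647,000, i.e. Q = R$2,953,300 / R$47.19 = 62,583.17 → 62,584.

62,584 couplings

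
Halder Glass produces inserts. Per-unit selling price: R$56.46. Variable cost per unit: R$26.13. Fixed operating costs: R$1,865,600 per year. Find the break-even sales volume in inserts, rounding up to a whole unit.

Unit CM = price − variable cost = R$56.46 − R$26.13 = R$30.33.
Units to break even: R$1,865,600 ÷ R$30.33 = 61,510.06, rounded up to 61,511.

61,511 inserts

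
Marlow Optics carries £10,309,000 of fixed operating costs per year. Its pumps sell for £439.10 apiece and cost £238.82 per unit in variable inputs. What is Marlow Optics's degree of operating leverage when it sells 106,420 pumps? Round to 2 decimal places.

1.94

At 106,420 units, contribution = 106,420 × £200.28 = £21,313,797.60.
Subtracting fixed costs: EBIT = £21,313,797.60 − £10,309,000 = £11,004,797.60.
So DOL = total CM / EBIT = £21,313,797.60 / £11,004,797.60 = 1.9368.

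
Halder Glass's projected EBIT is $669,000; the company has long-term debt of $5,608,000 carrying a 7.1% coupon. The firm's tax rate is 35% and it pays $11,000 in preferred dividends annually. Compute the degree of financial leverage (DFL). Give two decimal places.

Annual interest charges come to $398,168.00.
Pre-tax preferred-dividend burden = $11,000 ÷ (1 − 0.35) = $16,923.08.
DFL = EBIT ÷ [EBIT − I − D_p/(1−t)] = $669,000 ÷ [$669,000 − $398,168.00 − $16,923.08] = $669,000 ÷ $253,908.92 = 2.6348.

2.63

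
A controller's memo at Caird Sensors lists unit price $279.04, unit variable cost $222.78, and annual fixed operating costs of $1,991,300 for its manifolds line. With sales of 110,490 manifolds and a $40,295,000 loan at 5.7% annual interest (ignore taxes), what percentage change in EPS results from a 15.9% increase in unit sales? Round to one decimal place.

At 110,490 units, contribution = 110,490 × $56.26 = $6,216,167.40.
Operating income = contribution − fixed costs = $6,216,167.40 − $1,991,300 = $4,224,867.40.
After interest of $2,296,815.00, pre-tax earnings = $1,928,052.40.
Degree of combined leverage = contribution ÷ (EBIT − I) = $6,216,167.40 ÷ $1,928,052.40 = 3.2241.
EPS therefore changes by 3.2241 × (+15.9%) = +51.3%.

+51.3%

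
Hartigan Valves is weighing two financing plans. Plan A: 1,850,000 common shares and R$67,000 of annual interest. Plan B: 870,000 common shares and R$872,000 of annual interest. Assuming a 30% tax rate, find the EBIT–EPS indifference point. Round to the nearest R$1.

R$1,586,643

Set EPS_A = EPS_B: (EBIT − R$67,000)(1 − 0.30) ÷ 1,850,000 = (EBIT − R$872,000)(1 − 0.30) ÷ 870,000.
Cancelling (1 − t) and cross-multiplying: 870,000·(EBIT − 67,000) = 1,850,000·(EBIT − 872,000).
Solving, EBIT = (872,000·1,850,000 − 67,000·870,000) / (1,850,000 − 870,000) = 1,554,910,000,000 / 980,000 = 1,586,642.86.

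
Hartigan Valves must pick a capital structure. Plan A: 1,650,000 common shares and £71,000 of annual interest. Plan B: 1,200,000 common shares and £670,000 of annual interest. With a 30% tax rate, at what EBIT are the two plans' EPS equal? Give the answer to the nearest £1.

Set EPS_A = EPS_B: (EBIT − £71,000)(1 − 0.30) ÷ 1,650,000 = (EBIT − £670,000)(1 − 0.30) ÷ 1,200,000.
Cancelling (1 − t) and cross-multiplying: 1,200,000·(EBIT − 71,000) = 1,650,000·(EBIT − 670,000).
Solving, EBIT = (670,000·1,650,000 − 71,000·1,200,000) / (1,650,000 − 1,200,000) = 1,020,300,000,000 / 450,000 = 2,267,333.33.

£2,267,333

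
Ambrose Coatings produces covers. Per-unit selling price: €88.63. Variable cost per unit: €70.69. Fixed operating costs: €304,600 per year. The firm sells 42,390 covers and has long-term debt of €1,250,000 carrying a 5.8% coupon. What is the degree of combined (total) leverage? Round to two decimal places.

1.98

At 42,390 units, contribution = 42,390 × €17.94 = €760,476.60.
Operating income = contribution − fixed costs = €760,476.60 − €304,600 = €455,876.60. Interest = €72,500.00.
DOL = €760,476.60 ÷ €455,876.60 = 1.6682; DFL = €455,876.60 ÷ €383,376.60 = 1.1891.
Combined leverage = 1.6682 × 1.1891 = 1.9837.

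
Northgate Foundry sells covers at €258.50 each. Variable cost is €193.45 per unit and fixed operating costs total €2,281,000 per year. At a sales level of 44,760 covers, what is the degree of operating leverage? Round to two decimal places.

Total contribution margin = 44,760 × €65.05 = €2,911,638.00.
Operating income = contribution − fixed costs = €2,911,638.00 − €2,281,000 = €630,638.00.
DOL = contribution ÷ EBIT = €2,911,638.00 ÷ €630,638.00 = 4.6170.

4.62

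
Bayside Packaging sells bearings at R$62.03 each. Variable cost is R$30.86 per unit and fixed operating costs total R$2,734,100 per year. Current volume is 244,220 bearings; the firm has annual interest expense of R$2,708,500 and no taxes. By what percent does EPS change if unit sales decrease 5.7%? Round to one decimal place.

-20.0%

At 244,220 units, contribution = 244,220 × R$31.17 = R$7,612,337.40.
Subtracting fixed costs: EBIT = R$7,612,337.40 − R$2,734,100 = R$4,878,237.40.
Interest = R$2,708,500.00, so EBIT − I = R$2,169,737.40.
DCL = total CM / (EBIT − I) = R$7,612,337.40 / R$2,169,737.40 = 3.5084.
%ΔEPS = DCL × %ΔSales = 3.5084 × -5.7% = -20.0%.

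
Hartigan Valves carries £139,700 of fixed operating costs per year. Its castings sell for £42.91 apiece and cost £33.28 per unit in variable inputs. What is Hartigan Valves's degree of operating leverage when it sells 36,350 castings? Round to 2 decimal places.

1.66

Contribution at this volume is 36,350 × £9.63 = £350,050.50.
EBIT = £350,050.50 − £139,700 = £210,350.50.
DOL = contribution ÷ EBIT = £350,050.50 ÷ £210,350.50 = 1.6641.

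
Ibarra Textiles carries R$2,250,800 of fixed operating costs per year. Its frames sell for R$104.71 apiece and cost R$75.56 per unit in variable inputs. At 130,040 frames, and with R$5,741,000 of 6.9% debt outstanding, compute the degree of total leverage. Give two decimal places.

3.31

At 130,040 units, contribution = 130,040 × R$29.15 = R$3,790,666.00.
Subtracting fixed costs: EBIT = R$3,790,666.00 − R$2,250,800 = R$1,539,866.00. Interest = R$396,129.00, so EBIT − I = R$1,143,737.00.
DCL = contribution ÷ (EBIT − I) = R$3,790,666.00 ÷ R$1,143,737.00 = 3.3143.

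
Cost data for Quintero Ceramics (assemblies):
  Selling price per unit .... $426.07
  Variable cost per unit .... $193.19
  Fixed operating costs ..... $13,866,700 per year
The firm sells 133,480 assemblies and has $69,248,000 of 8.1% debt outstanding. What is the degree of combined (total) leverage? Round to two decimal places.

Contribution at this volume is 133,480 × $232.88 = $31,084,822.40.
Subtracting fixed costs: EBIT = $31,084,822.40 − $13,866,700 = $17,218,122.40. Interest = $5,609,088.00.
DOL = $31,084,822.40 ÷ $17,218,122.40 = 1.8054; DFL = $17,218,122.40 ÷ $11,609,034.40 = 1.4832.
Combined leverage = 1.8054 × 1.4832 = 2.6778.

2.68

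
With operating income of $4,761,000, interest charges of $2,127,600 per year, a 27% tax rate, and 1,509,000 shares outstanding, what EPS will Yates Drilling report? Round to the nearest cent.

Pre-tax income = $4,761,000 − $2,127,600.00 = $2,633,400.00.
Net income = $2,633,400.00 × (1 − 0.27) = $1,922,382.00.
EPS = $1,922,382.00 ÷ 1,509,000 = $1.27.

$1.27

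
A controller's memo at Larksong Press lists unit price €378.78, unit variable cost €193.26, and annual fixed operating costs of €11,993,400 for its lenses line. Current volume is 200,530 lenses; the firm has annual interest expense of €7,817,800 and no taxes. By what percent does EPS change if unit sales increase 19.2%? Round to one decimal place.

+41.1%

Total contribution margin = 200,530 × €185.52 = €37,202,325.60.
Operating income = contribution − fixed costs = €37,202,325.60 − €11,993,400 = €25,208,925.60.
After interest of €7,817,800.00, pre-tax earnings = €17,391,125.60.
Degree of combined leverage = contribution ÷ (EBIT − I) = €37,202,325.60 ÷ €17,391,125.60 = 2.1392.
EPS therefore changes by 2.1392 × (+19.2%) = +41.1%.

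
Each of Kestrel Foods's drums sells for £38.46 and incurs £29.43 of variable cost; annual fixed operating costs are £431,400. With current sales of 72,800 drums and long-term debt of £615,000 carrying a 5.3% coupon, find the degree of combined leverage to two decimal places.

3.40

At 72,800 units, contribution = 72,800 × £9.03 = £657,384.00.
Subtracting fixed costs: EBIT = £657,384.00 − £431,400 = £225,984.00. Interest = £32,595.00.
DOL = £657,384.00 ÷ £225,984.00 = 2.9090; DFL = £225,984.00 ÷ £193,389.00 = 1.1685.
DCL = DOL × DFL = 2.9090 × 1.1685 = 3.3992.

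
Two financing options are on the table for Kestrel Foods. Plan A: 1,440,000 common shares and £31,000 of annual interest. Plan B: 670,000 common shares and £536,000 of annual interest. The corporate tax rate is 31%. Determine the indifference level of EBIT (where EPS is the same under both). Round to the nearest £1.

At indifference, (EBIT − 31,000)(1 − t)/1,440,000 = (EBIT − 536,000)(1 − t)/670,000.
Cancelling (1 − t) and cross-multiplying: 670,000·(EBIT − 31,000) = 1,440,000·(EBIT − 536,000).
EBIT × (1,440,000 − 670,000) = 536,000 × 1,440,000 − 31,000 × 670,000 = 751,070,000,000, so EBIT = 751,070,000,000 ÷ 770,000 = 975,415.58.

£975,416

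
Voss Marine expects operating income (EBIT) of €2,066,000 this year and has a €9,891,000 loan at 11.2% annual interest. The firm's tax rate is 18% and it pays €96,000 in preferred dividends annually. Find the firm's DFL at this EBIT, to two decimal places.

2.46

Annual interest charges come to €1,107,792.00.
Pre-tax preferred-dividend burden = €96,000 ÷ (1 − 0.18) = €117,073.17.
DFL = EBIT ÷ [EBIT − I − D_p/(1−t)] = €2,066,000 ÷ [€2,066,000 − €1,107,792.00 − €117,073.17] = €2,066,000 ÷ €841,134.83 = 2.4562.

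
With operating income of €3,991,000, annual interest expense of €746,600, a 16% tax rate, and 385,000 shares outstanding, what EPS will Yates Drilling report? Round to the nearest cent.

€7.08

Interest = €746,600.00, so EBT = €3,991,000 − €746,600.00 = €3,244,400.00.
After tax at 16%: net income = €3,244,400.00 × 0.84 = €2,725,296.00.
EPS = €2,725,296.00 ÷ 385,000 = €7.08.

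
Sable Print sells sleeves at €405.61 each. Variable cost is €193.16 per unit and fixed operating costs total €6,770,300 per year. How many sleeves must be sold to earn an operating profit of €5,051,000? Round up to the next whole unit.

Unit CM = price − variable cost = €405.61 − €193.16 = €212.45.
Units = (FC + target) / CM = (€6,770,300 + €5,051,000) / €212.45 = 55,642.74, so 55,643 sleeves.

55,643 sleeves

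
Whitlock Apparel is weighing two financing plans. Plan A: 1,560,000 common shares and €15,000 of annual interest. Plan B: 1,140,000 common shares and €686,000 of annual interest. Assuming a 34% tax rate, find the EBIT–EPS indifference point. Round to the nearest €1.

At indifference, (EBIT − 15,000)(1 − t)/1,560,000 = (EBIT − 686,000)(1 − t)/1,140,000.
The (1 − t) factor cancels: (EBIT − 15,000) × 1,140,000 = (EBIT − 686,000) × 1,560,000.
EBIT × (1,560,000 − 1,140,000) = 686,000 × 1,560,000 − 15,000 × 1,140,000 = 1,053,060,000,000, so EBIT = 1,053,060,000,000 ÷ 420,000 = 2,507,285.71.

€2,507,286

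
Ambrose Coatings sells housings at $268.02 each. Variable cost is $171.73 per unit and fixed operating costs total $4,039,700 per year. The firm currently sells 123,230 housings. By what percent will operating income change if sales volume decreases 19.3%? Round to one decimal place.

-29.3%

At 123,230 units, contribution = 123,230 × $96.29 = $11,865,816.70.
Operating income = contribution − fixed costs = $11,865,816.70 − $4,039,700 = $7,826,116.70.
Degree of operating leverage = $11,865,816.70 / $7,826,116.70 = 1.5162.
Operating income changes by 1.5162 × -19.3% = -29.3%.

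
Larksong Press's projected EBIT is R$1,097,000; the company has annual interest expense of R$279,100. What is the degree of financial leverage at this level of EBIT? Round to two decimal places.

Annual interest charges come to R$279,100.00.
Degree of financial leverage = EBIT / (EBIT − interest) = R$1,097,000 / R$817,900.00 = 1.3412.

1.34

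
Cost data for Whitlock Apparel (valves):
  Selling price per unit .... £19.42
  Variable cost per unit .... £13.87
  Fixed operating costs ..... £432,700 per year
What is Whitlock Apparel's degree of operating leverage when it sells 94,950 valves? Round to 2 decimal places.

5.59

Contribution at this volume is 94,950 × £5.55 = £526,972.50.
Subtracting fixed costs: EBIT = £526,972.50 − £432,700 = £94,272.50.
So DOL = total CM / EBIT = £526,972.50 / £94,272.50 = 5.5899.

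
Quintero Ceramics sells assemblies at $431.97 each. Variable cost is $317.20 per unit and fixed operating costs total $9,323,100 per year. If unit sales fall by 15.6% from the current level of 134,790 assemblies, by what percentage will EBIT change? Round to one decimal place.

-39.3%

At 134,790 units, contribution = 134,790 × $114.77 = $15,469,848.30.
Operating income = contribution − fixed costs = $15,469,848.30 − $9,323,100 = $6,146,748.30.
So DOL = total CM / EBIT = $15,469,848.30 / $6,146,748.30 = 2.5168.
So EBIT moves 2.5168 × (-15.6%) = -39.3%.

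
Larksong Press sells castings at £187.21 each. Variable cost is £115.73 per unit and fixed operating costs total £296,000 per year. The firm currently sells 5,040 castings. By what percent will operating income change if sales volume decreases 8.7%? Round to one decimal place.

Contribution at this volume is 5,040 × £71.48 = £360,259.20.
Subtracting fixed costs: EBIT = £360,259.20 − £296,000 = £64,259.20.
DOL = contribution ÷ EBIT = £360,259.20 ÷ £64,259.20 = 5.6063.
%ΔEBIT = DOL × %ΔSales = 5.6063 × -8.7% = -48.8%.

-48.8%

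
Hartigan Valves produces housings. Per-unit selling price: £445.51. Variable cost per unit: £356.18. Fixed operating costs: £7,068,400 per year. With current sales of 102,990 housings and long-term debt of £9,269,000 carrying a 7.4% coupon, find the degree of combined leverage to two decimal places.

6.36

At 102,990 units, contribution = 102,990 × £89.33 = £9,200,096.70.
Subtracting fixed costs: EBIT = £9,200,096.70 − £7,068,400 = £2,131,696.70. Interest = £685,906.00.
DOL = £9,200,096.70 ÷ £2,131,696.70 = 4.3159; DFL = £2,131,696.70 ÷ £1,445,790.70 = 1.4744.
DCL = DOL × DFL = 4.3159 × 1.4744 = 6.3634.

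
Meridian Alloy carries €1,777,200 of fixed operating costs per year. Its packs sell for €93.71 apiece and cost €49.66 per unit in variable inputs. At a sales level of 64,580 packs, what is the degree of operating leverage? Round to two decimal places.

Contribution at this volume is 64,580 × €44.05 = €2,844,749.00.
Operating income = contribution − fixed costs = €2,844,749.00 − €1,777,200 = €1,067,549.00.
Degree of operating leverage = €2,844,749.00 / €1,067,549.00 = 2.6647.

2.66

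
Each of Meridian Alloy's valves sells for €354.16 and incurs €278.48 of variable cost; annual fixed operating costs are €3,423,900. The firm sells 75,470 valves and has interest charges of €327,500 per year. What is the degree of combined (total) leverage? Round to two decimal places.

At 75,470 units, contribution = 75,470 × €75.68 = €5,711,569.60.
Subtracting fixed costs: EBIT = €5,711,569.60 − €3,423,900 = €2,287,669.60. Interest = €327,500.00.
DOL = €5,711,569.60 ÷ €2,287,669.60 = 2.4967; DFL = €2,287,669.60 ÷ €1,960,169.60 = 1.1671.
Combined leverage = 2.4967 × 1.1671 = 2.9139.

2.91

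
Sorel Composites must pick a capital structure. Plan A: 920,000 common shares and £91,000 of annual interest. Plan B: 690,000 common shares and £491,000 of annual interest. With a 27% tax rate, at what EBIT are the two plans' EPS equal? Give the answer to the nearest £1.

£1,691,000

At indifference, (EBIT − 91,000)(1 − t)/920,000 = (EBIT − 491,000)(1 − t)/690,000.
Cancelling (1 − t) and cross-multiplying: 690,000·(EBIT − 91,000) = 920,000·(EBIT − 491,000).
Solving, EBIT = (491,000·920,000 − 91,000·690,000) / (920,000 − 690,000) = 388,930,000,000 / 230,000 = 1,691,000.00.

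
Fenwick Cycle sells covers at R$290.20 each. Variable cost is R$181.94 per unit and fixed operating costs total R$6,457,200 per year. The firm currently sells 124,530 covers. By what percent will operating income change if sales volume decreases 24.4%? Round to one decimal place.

-46.8%

Total contribution margin = 124,530 × R$108.26 = R$13,481,617.80.
Subtracting fixed costs: EBIT = R$13,481,617.80 − R$6,457,200 = R$7,024,417.80.
Degree of operating leverage = R$13,481,617.80 / R$7,024,417.80 = 1.9193.
%ΔEBIT = DOL × %ΔSales = 1.9193 × -24.4% = -46.8%.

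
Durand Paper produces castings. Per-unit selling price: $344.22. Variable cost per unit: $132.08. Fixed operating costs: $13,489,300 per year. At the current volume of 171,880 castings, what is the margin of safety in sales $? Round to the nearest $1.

$37,276,691

Each unit contributes $344.22 − $132.08 = $212.14. Break-even units = $13,489,300 ÷ $212.14 = 63,586.78; break-even revenue = 63,586.78 × $344.22 = $21,887,842.21.
Current sales = 171,880 × $344.22 = $59,164,533.60.
Margin of safety = $59,164,533.60 − $21,887,842.21 = $37,276,691.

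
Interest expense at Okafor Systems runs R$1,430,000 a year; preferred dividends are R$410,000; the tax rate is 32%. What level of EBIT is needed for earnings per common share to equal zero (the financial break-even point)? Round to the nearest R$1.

R$2,032,941

Preferred dividends are paid after tax, so their pre-tax equivalent is R$410,000 ÷ (1 − 0.32) = R$602,941.18.
EPS = 0 when EBIT covers interest plus the pre-tax preferred burden: R$1,430,000 + R$602,941.18 = R$2,032,941.18.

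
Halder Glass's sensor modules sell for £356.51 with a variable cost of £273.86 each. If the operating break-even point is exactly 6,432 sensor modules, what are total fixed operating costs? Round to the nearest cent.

£531,604.80

Contribution margin per unit = £356.51 − £273.86 = £82.65.
Fixed costs = break-even units × CM = 6,432 × £82.65 = £531,604.80.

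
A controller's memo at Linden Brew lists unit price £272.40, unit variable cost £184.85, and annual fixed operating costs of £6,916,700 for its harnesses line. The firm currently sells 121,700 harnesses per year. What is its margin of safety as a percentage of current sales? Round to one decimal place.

35.1%

Contribution margin per unit = £272.40 − £184.85 = £87.55. Break-even units = £6,916,700 ÷ £87.55 = 79,002.86; break-even revenue = 79,002.86 × £272.40 = £21,520,377.84.
Actual sales revenue = 121,700 × £272.40 = £33,151,080.00.
Margin of safety = (£33,151,080.00 − £21,520,377.84) ÷ £33,151,080.00 = 35.1%.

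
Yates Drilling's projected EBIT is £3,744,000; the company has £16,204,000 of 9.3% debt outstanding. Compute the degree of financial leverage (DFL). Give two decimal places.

1.67

Annual interest charges come to £1,506,972.00.
Degree of financial leverage = EBIT / (EBIT − interest) = £3,744,000 / £2,237,028.00 = 1.6736.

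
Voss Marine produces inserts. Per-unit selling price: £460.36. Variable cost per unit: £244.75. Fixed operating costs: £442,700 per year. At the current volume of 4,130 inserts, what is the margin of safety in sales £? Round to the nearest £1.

Unit CM = price − variable cost = £460.36 − £244.75 = £215.61. Break-even units = £442,700 ÷ £215.61 = 2,053.24; break-even revenue = 2,053.24 × £460.36 = £945,231.54.
Current sales = 4,130 × £460.36 = £1,901,286.80.
Margin of safety = £1,901,286.80 − £945,231.54 = £956,055.

£956,055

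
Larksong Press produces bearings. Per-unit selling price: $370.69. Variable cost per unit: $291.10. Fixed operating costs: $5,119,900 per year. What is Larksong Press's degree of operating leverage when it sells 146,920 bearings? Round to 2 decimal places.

At 146,920 units, contribution = 146,920 × $79.59 = $11,693,362.80.
EBIT = $11,693,362.80 − $5,119,900 = $6,573,462.80.
DOL = contribution ÷ EBIT = $11,693,362.80 ÷ $6,573,462.80 = 1.7789.

1.78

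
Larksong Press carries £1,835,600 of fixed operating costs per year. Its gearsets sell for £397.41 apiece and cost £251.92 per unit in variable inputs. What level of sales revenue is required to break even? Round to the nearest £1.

£5,013,993

CM per unit = £397.41 − £251.92 = £145.49; CM ratio = £145.49 / £397.41 = 0.3661.
Break-even revenue = fixed costs × price ÷ CM = £1,835,600 × £397.41 ÷ £145.49 = £5,013,993.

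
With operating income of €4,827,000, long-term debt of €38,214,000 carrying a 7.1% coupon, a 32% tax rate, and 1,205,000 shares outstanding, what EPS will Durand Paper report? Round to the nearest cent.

Pre-tax income = €4,827,000 − €2,713,194.00 = €2,113,806.00.
After tax at 32%: net income = €2,113,806.00 × 0.68 = €1,437,388.08.
Per share: €1,437,388.08 / 1,205,000 shares = €1.19.

€1.19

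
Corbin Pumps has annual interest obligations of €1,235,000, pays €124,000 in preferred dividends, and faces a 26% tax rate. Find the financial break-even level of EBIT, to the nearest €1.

Grossing the preferred dividend up to pre-tax terms: €124,000 / (1 − 0.26) = €167,567.57.
EPS = 0 when EBIT covers interest plus the pre-tax preferred burden: €1,235,000 + €167,567.57 = €1,402,567.57.

€1,402,568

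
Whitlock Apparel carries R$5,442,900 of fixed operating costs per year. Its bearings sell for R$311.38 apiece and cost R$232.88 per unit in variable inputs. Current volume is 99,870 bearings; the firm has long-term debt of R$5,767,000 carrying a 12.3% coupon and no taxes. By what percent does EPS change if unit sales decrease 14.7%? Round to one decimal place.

At 99,870 units, contribution = 99,870 × R$78.50 = R$7,839,795.00.
Operating income = contribution − fixed costs = R$7,839,795.00 − R$5,442,900 = R$2,396,895.00.
After interest of R$709,341.00, pre-tax earnings = R$1,687,554.00.
Degree of combined leverage = contribution ÷ (EBIT − I) = R$7,839,795.00 ÷ R$1,687,554.00 = 4.6457.
EPS therefore changes by 4.6457 × (-14.7%) = -68.3%.

-68.3%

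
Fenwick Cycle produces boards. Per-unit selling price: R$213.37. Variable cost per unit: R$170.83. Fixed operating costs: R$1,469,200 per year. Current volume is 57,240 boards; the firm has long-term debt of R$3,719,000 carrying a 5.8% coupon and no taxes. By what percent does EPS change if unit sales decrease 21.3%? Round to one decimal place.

Contribution at this volume is 57,240 × R$42.54 = R$2,434,989.60.
Operating income = contribution − fixed costs = R$2,434,989.60 − R$1,469,200 = R$965,789.60.
After interest of R$215,702.00, pre-tax earnings = R$750,087.60.
DCL = total CM / (EBIT − I) = R$2,434,989.60 / R$750,087.60 = 3.2463.
%ΔEPS = DCL × %ΔSales = 3.2463 × -21.3% = -69.1%.

-69.1%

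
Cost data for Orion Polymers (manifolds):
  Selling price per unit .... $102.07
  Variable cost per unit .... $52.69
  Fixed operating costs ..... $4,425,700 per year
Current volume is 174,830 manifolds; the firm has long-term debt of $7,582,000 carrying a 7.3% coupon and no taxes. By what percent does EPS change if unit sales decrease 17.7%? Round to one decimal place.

At 174,830 units, contribution = 174,830 × $49.38 = $8,633,105.40.
Operating income = contribution − fixed costs = $8,633,105.40 − $4,425,700 = $4,207,405.40.
Interest = $553,486.00, so EBIT − I = $3,653,919.40.
Degree of combined leverage = contribution ÷ (EBIT − I) = $8,633,105.40 ÷ $3,653,919.40 = 2.3627.
%ΔEPS = DCL × %ΔSales = 2.3627 × -17.7% = -41.8%.

-41.8%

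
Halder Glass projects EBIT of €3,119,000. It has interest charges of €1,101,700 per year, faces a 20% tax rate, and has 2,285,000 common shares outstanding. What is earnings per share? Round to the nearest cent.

Interest = €1,101,700.00, so EBT = €3,119,000 − €1,101,700.00 = €2,017,300.00.
Net income = €2,017,300.00 × (1 − 0.20) = €1,613,840.00.
Per share: €1,613,840.00 / 2,285,000 shares = €0.71.

€0.71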